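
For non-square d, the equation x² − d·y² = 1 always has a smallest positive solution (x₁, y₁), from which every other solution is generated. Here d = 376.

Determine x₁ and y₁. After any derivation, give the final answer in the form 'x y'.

2143295 110532

[19; 2,1,1,3,1,…,1,2,38] for √376; ℓ=16 ⇒ convergent index 15
i=0: a=19 ⇒ p=19, q=1
i=1: a=2 ⇒ p=39, q=2
…
i=3: a=1 ⇒ p=97, q=5
i=4: a=3 ⇒ p=349, q=18
i=5: a=1 ⇒ p=446, q=23
…
i=8: a=4 ⇒ p=12953, q=668
i=9: a=2 ⇒ p=28834, q=1487
…
i=11: a=1 ⇒ p=99455, q=5129
i=12: a=3 ⇒ p=368986, q=19029
i=13: a=1 ⇒ p=468441, q=24158
i=14: a=1 ⇒ p=837427, q=43187
i=15: a=2 ⇒ p=2143295, q=110532
(x₁, y₁) = (2143295, 110532);  2143295² − 376·110532² = 1 ✓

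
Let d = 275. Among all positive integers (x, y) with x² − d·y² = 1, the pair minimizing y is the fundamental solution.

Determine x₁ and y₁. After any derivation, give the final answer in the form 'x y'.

[16; 1,1,2,1,1,32] for √275; ℓ=6 ⇒ convergent index 5
a_0=16:  p_0=16·1+0=16,  q_0=16·0+1=1
a_1=1:  p_1=1·16+1=17,  q_1=1·1+0=1
a_2=1:  p_2=1·17+16=33,  q_2=1·1+1=2
…
a_4=1:  p_4=1·83+33=116,  q_4=1·5+2=7
a_5=1:  p_5=1·116+83=199,  q_5=1·7+5=12
(x₁, y₁) = (199, 12);  199² − 275·12² = 1 ✓

199 12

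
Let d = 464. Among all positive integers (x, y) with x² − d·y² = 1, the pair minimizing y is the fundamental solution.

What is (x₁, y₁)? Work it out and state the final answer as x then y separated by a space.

9801 455

d=464: √d = [21; 1,1,5,1,1,1,5,1,1,42] (ℓ=10, even), read p_9/q_9
i=0: a=21 ⇒ p=21, q=1
…
i=2: a=1 ⇒ p=43, q=2
…
i=4: a=1 ⇒ p=280, q=13
i=5: a=1 ⇒ p=517, q=24
i=6: a=1 ⇒ p=797, q=37
…
i=8: a=1 ⇒ p=5299, q=246
i=9: a=1 ⇒ p=9801, q=455
fundamental: x₁=9801, y₁=455  (since 96059601 − 464·207025 = 1)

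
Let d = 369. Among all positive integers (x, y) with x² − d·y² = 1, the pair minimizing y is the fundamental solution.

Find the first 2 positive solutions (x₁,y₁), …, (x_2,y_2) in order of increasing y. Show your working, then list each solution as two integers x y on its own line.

[19; 4,1,3,2,7,4,7,2,3,1,4,38] for √369; ℓ=12 ⇒ convergent index 11
step 0: (19, 1)  from 19·(1,0) + (0,1)
…
step 2: (96, 5)  from 1·(77,4) + (19,1)
…
step 6: (25414, 1323)  from 4·(6147,320) + (826,43)
step 7: (184045, 9581)  from 7·(25414,1323) + (6147,320)
step 8: (393504, 20485)  from 2·(184045,9581) + (25414,1323)
step 9: (1364557, 71036)  from 3·(393504,20485) + (184045,9581)
step 10: (1758061, 91521)  from 1·(1364557,71036) + (393504,20485)
step 11: (8396801, 437120)  from 4·(1758061,91521) + (1364557,71036)
fundamental: x₁=8396801, y₁=437120  (since 70506267033601 − 369·191073894400 = 1)
(x_2, y_2) = (8396801·8396801 + 369·437120·437120, 8396801·437120 + 437120·8396801) = (141012534067201, 7340819306240)

8396801 437120
141012534067201 7340819306240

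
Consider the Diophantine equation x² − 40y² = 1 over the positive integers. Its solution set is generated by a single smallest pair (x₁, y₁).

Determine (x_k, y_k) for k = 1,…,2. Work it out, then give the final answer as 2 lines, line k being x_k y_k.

19 3
721 114

d=40: √d = [6; 3,12] (ℓ=2, even), read p_1/q_1
step 0: (6, 1)  from 6·(1,0) + (0,1)
step 1: (19, 3)  from 3·(6,1) + (1,0)
(x₁, y₁) = (19, 3);  19² − 40·3² = 1 ✓
n=2: (19,3)∘(19,3) = (19·19+40·3·3, 19·3+3·19) = (721,114)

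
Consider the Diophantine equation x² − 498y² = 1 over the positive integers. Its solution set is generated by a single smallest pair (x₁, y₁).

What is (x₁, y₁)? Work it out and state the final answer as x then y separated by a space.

179777 8056

[22; 3,6,22,6,3,44] for √498; ℓ=6 ⇒ convergent index 5
step 0: (22, 1)  from 22·(1,0) + (0,1)
step 1: (67, 3)  from 3·(22,1) + (1,0)
…
step 4: (56794, 2545)  from 6·(9395,421) + (424,19)
step 5: (179777, 8056)  from 3·(56794,2545) + (9395,421)
→ (179777, 8056).  Check: 179777²=32319769729, 498·8056²=32319769728, difference 1.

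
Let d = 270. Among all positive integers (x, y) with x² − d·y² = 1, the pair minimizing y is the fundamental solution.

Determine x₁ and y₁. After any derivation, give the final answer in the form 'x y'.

d=270: √d = [16; 2,3,6,3,2,32] (ℓ=6, even), read p_5/q_5
a_0=16:  p_0=16·1+0=16,  q_0=16·0+1=1
a_1=2:  p_1=2·16+1=33,  q_1=2·1+0=2
…
a_4=3:  p_4=3·723+115=2284,  q_4=3·44+7=139
a_5=2:  p_5=2·2284+723=5291,  q_5=2·139+44=322
fundamental: x₁=5291, y₁=322  (since 27994681 − 270·103684 = 1)

5291 322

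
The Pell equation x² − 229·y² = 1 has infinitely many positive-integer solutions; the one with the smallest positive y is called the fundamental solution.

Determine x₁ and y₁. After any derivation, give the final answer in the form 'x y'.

√229 = [15; 7,1,1,7,30, …], period ℓ=5 (odd) → k=9
k=0  a_k=15  p_k/q_k = 15/1
k=1  a_k=7  p_k/q_k = 106/7
…
k=4  a_k=7  p_k/q_k = 1710/113
k=5  a_k=30  p_k/q_k = 51527/3405
…
k=7  a_k=1  p_k/q_k = 413926/27353
k=8  a_k=1  p_k/q_k = 776325/51301
k=9  a_k=7  p_k/q_k = 5848201/386460
(x₁, y₁) = (5848201, 386460);  5848201² − 229·386460² = 1 ✓

5848201 386460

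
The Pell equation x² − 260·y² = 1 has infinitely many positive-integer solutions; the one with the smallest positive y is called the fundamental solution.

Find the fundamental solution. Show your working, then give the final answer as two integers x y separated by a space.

129 8

d=260: √d = [16; 8,32] (ℓ=2, even), read p_1/q_1
k=0  a_k=16  p_k/q_k = 16/1
k=1  a_k=8  p_k/q_k = 129/8
→ (129, 8).  Check: 129²=16641, 260·8²=16640, difference 1.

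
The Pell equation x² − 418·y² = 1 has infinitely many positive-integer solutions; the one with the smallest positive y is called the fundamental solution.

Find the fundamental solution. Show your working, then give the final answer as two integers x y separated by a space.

33857 1656

√418 → a₀=20, period (2,4,20,4,2,40); ℓ=6 even so k=5
step 0: (20, 1)  from 20·(1,0) + (0,1)
step 1: (41, 2)  from 2·(20,1) + (1,0)
…
step 3: (3721, 182)  from 20·(184,9) + (41,2)
step 4: (15068, 737)  from 4·(3721,182) + (184,9)
step 5: (33857, 1656)  from 2·(15068,737) + (3721,182)
(x₁, y₁) = (33857, 1656);  33857² − 418·1656² = 1 ✓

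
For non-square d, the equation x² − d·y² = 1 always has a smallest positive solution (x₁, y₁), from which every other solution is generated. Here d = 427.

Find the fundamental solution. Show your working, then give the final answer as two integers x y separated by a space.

[20; 1,1,1,40] for √427; ℓ=4 ⇒ convergent index 3
a_0=20:  p_0=20·1+0=20,  q_0=20·0+1=1
a_1=1:  p_1=1·20+1=21,  q_1=1·1+0=1
a_2=1:  p_2=1·21+20=41,  q_2=1·1+1=2
a_3=1:  p_3=1·41+21=62,  q_3=1·2+1=3
→ (62, 3).  Check: 62²=3844, 427·3²=3843, difference 1.

62 3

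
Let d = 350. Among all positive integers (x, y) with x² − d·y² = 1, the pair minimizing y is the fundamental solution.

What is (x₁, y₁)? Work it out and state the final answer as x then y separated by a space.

449 24

d=350: √d = [18; 1,2,2,2,1,36] (ℓ=6, even), read p_5/q_5
step 0: (18, 1)  from 18·(1,0) + (0,1)
…
step 4: (318, 17)  from 2·(131,7) + (56,3)
step 5: (449, 24)  from 1·(318,17) + (131,7)
fundamental: x₁=449, y₁=24  (since 201601 − 350·576 = 1)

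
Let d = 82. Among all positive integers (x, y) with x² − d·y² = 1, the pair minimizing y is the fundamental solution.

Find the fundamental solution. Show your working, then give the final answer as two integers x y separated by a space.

√82 → a₀=9, period (18); ℓ=1 odd so k=1
i=0: a=9 ⇒ p=9, q=1
i=1: a=18 ⇒ p=163, q=18
(x₁, y₁) = (163, 18);  163² − 82·18² = 1 ✓

163 18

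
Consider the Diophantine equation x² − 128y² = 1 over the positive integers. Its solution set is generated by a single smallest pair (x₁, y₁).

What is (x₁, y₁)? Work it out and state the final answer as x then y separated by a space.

√128 → a₀=11, period (3,5,3,22); ℓ=4 even so k=3
k=0  a_k=11  p_k/q_k = 11/1
k=1  a_k=3  p_k/q_k = 34/3
k=2  a_k=5  p_k/q_k = 181/16
k=3  a_k=3  p_k/q_k = 577/51
→ (577, 51).  Check: 577²=332929, 128·51²=332928, difference 1.

577 51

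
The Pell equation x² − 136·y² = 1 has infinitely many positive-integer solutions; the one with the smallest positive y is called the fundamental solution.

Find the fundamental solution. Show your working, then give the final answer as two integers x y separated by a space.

[11; 1,1,1,22] for √136; ℓ=4 ⇒ convergent index 3
i=0: a=11 ⇒ p=11, q=1
…
i=2: a=1 ⇒ p=23, q=2
i=3: a=1 ⇒ p=35, q=3
→ (35, 3).  Check: 35²=1225, 136·3²=1224, difference 1.

35 3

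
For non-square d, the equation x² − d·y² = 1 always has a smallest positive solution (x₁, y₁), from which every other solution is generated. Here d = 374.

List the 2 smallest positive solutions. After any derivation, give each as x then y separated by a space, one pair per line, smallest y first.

[19; 2,1,18,1,2,38] for √374; ℓ=6 ⇒ convergent index 5
k=0  a_k=19  p_k/q_k = 19/1
…
k=2  a_k=1  p_k/q_k = 58/3
…
k=4  a_k=1  p_k/q_k = 1141/59
k=5  a_k=2  p_k/q_k = 3365/174
fundamental: x₁=3365, y₁=174  (since 11323225 − 374·30276 = 1)
(x_2, y_2) = (3365·3365 + 374·174·174, 3365·174 + 174·3365) = (22646449, 1171020)

3365 174
22646449 1171020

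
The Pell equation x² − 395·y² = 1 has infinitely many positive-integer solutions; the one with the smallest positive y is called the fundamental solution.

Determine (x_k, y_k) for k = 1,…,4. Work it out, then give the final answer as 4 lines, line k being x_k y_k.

√395 = [19; 1,6,1,38, …], period ℓ=4 (even) → k=3
k=0  a_k=19  p_k/q_k = 19/1
k=1  a_k=1  p_k/q_k = 20/1
k=2  a_k=6  p_k/q_k = 139/7
k=3  a_k=1  p_k/q_k = 159/8
(x₁, y₁) = (159, 8);  159² − 395·8² = 1 ✓
n=2: (159,8)∘(159,8) = (159·159+395·8·8, 159·8+8·159) = (50561,2544)
n=3: (50561,2544)∘(159,8) = (159·50561+395·8·2544, 159·2544+8·50561) = (16078239,808984)
n=4: (16078239,808984)∘(159,8) = (159·16078239+395·8·808984, 159·808984+8·16078239) = (5112829441,257254368)

159 8
50561 2544
16078239 808984
5112829441 257254368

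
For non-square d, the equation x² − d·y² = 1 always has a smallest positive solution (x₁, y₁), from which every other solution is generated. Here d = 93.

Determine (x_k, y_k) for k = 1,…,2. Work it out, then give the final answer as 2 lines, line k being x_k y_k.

[9; 1,1,1,4,6,4,1,1,1,18] for √93; ℓ=10 ⇒ convergent index 9
step 0: (9, 1)  from 9·(1,0) + (0,1)
…
step 4: (135, 14)  from 4·(29,3) + (19,2)
…
step 6: (3491, 362)  from 4·(839,87) + (135,14)
…
step 8: (7821, 811)  from 1·(4330,449) + (3491,362)
step 9: (12151, 1260)  from 1·(7821,811) + (4330,449)
→ (12151, 1260).  Check: 12151²=147646801, 93·1260²=147646800, difference 1.
k=2:  x_2 = 12151·12151+93·1260·1260 = 295293601,  y_2 = 12151·1260+1260·12151 = 30620520

12151 1260
295293601 30620520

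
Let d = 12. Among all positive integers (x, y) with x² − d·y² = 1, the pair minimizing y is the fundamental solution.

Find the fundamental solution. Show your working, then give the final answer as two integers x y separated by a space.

7 2

√12 → a₀=3, period (2,6); ℓ=2 even so k=1
step 0: (3, 1)  from 3·(1,0) + (0,1)
step 1: (7, 2)  from 2·(3,1) + (1,0)
(x₁, y₁) = (7, 2);  7² − 12·2² = 1 ✓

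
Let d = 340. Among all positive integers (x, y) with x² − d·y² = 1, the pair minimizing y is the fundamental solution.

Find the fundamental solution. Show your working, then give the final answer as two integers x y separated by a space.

285769 15498

d=340: √d = [18; 2,3,1,1,1,…,3,2,36] (ℓ=14, even), read p_13/q_13
a_0=18:  p_0=18·1+0=18,  q_0=18·0+1=1
…
a_2=3:  p_2=3·37+18=129,  q_2=3·2+1=7
a_3=1:  p_3=1·129+37=166,  q_3=1·7+2=9
…
a_5=1:  p_5=1·295+166=461,  q_5=1·16+9=25
…
a_7=8:  p_7=8·756+461=6509,  q_7=8·41+25=353
a_8=1:  p_8=1·6509+756=7265,  q_8=1·353+41=394
a_9=1:  p_9=1·7265+6509=13774,  q_9=1·394+353=747
…
a_11=1:  p_11=1·21039+13774=34813,  q_11=1·1141+747=1888
a_12=3:  p_12=3·34813+21039=125478,  q_12=3·1888+1141=6805
a_13=2:  p_13=2·125478+34813=285769,  q_13=2·6805+1888=15498
fundamental: x₁=285769, y₁=15498  (since 81663921361 − 340·240188004 = 1)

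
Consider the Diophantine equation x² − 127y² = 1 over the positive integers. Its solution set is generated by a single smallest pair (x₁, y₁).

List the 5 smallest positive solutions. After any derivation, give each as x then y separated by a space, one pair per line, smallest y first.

4730624 419775
44757606858751 3971595379200
423462818377139450624 37576248838264821825
4006486743445029115330560001 355518209168531397366758400
37906364688445371364544653008890624 3363645945459311770024609913661375

√127 → a₀=11, period (3,1,2,2,7,11,7,2,2,1,3,22); ℓ=12 even so k=11
i=0: a=11 ⇒ p=11, q=1
…
i=2: a=1 ⇒ p=45, q=4
…
i=10: a=1 ⇒ p=1274561, q=113099
i=11: a=3 ⇒ p=4730624, q=419775
fundamental: x₁=4730624, y₁=419775  (since 22378803429376 − 127·176211050625 = 1)
n=2: (4730624,419775)∘(4730624,419775) = (4730624·4730624+127·419775·419775, 4730624·419775+419775·4730624) = (44757606858751,3971595379200)
n=3: (44757606858751,3971595379200)∘(4730624,419775) = (4730624·44757606858751+127·419775·3971595379200, 4730624·3971595379200+419775·44757606858751) = (423462818377139450624,37576248838264821825)
n=4: (423462818377139450624,37576248838264821825)∘(4730624,419775) = (4730624·423462818377139450624+127·419775·37576248838264821825, 4730624·37576248838264821825+419775·423462818377139450624) = (4006486743445029115330560001,355518209168531397366758400)
n=5: (4006486743445029115330560001,355518209168531397366758400)∘(4730624,419775) = (4730624·4006486743445029115330560001+127·419775·355518209168531397366758400, 4730624·355518209168531397366758400+419775·4006486743445029115330560001) = (37906364688445371364544653008890624,3363645945459311770024609913661375)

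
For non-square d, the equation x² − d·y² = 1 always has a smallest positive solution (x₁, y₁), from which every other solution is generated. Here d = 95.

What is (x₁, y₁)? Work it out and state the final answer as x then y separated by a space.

√95 = [9; 1,2,1,18, …], period ℓ=4 (even) → k=3
a_0=9:  p_0=9·1+0=9,  q_0=9·0+1=1
…
a_2=2:  p_2=2·10+9=29,  q_2=2·1+1=3
a_3=1:  p_3=1·29+10=39,  q_3=1·3+1=4
(x₁, y₁) = (39, 4);  39² − 95·4² = 1 ✓

39 4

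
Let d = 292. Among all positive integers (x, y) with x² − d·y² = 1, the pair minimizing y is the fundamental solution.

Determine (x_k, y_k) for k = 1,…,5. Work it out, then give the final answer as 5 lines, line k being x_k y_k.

√292 = [17; 11,2,1,3,8,3,1,2,11,34, …], period ℓ=10 (even) → k=9
a_0=17:  p_0=17·1+0=17,  q_0=17·0+1=1
a_1=11:  p_1=11·17+1=188,  q_1=11·1+0=11
…
a_8=2:  p_8=2·72812+55143=200767,  q_8=2·4261+3227=11749
a_9=11:  p_9=11·200767+72812=2281249,  q_9=11·11749+4261=133500
(x₁, y₁) = (2281249, 133500);  2281249² − 292·133500² = 1 ✓
(x_2, y_2) = (2281249·2281249 + 292·133500·133500, 2281249·133500 + 133500·2281249) = (10408194000001, 609093483000)
(x_3, y_3) = (2281249·10408194000001 + 292·133500·609093483000, 2281249·609093483000 + 133500·10408194000001) = (47487364308614281249, 2778987798000400500)
(x_4, y_4) = (2281249·47487364308614281249 + 292·133500·2778987798000400500, 2281249·2778987798000400500 + 133500·47487364308614281249) = (216661004683313632776000001, 12679126270400622186966000)
(x_5, y_5) = (2281249·216661004683313632776000001 + 292·133500·12679126270400622186966000, 2281249·12679126270400622186966000 + 133500·216661004683313632776000001) = (988515400545561595548925838281249, 57848488250447518938990000667500)

2281249 133500
10408194000001 609093483000
47487364308614281249 2778987798000400500
216661004683313632776000001 12679126270400622186966000
988515400545561595548925838281249 57848488250447518938990000667500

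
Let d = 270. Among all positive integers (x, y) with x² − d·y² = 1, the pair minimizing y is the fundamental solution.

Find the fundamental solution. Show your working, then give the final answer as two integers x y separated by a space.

d=270: √d = [16; 2,3,6,3,2,32] (ℓ=6, even), read p_5/q_5
i=0: a=16 ⇒ p=16, q=1
i=1: a=2 ⇒ p=33, q=2
i=2: a=3 ⇒ p=115, q=7
i=3: a=6 ⇒ p=723, q=44
i=4: a=3 ⇒ p=2284, q=139
i=5: a=2 ⇒ p=5291, q=322
→ (5291, 322).  Check: 5291²=27994681, 270·322²=27994680, difference 1.

5291 322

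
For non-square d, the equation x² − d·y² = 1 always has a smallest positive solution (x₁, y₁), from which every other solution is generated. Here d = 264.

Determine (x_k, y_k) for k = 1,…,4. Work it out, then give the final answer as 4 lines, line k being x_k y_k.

√264 = [16; 4,32, …], period ℓ=2 (even) → k=1
k=0  a_k=16  p_k/q_k = 16/1
k=1  a_k=4  p_k/q_k = 65/4
→ (65, 4).  Check: 65²=4225, 264·4²=4224, difference 1.
(65+4√264)^2 = 8449 + 520√264
(65+4√264)^3 = 1098305 + 67596√264
(65+4√264)^4 = 142771201 + 8786960√264

65 4
8449 520
1098305 67596
142771201 8786960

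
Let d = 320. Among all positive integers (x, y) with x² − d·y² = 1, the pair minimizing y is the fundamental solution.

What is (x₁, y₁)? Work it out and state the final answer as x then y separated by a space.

161 9

√320 → a₀=17, period (1,7,1,34); ℓ=4 even so k=3
a_0=17:  p_0=17·1+0=17,  q_0=17·0+1=1
a_1=1:  p_1=1·17+1=18,  q_1=1·1+0=1
a_2=7:  p_2=7·18+17=143,  q_2=7·1+1=8
a_3=1:  p_3=1·143+18=161,  q_3=1·8+1=9
(x₁, y₁) = (161, 9);  161² − 320·9² = 1 ✓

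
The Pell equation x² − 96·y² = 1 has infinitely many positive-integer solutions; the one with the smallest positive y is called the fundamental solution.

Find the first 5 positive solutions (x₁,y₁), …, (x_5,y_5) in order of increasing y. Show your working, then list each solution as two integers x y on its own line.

d=96: √d = [9; 1,3,1,18] (ℓ=4, even), read p_3/q_3
a_0=9:  p_0=9·1+0=9,  q_0=9·0+1=1
a_1=1:  p_1=1·9+1=10,  q_1=1·1+0=1
a_2=3:  p_2=3·10+9=39,  q_2=3·1+1=4
a_3=1:  p_3=1·39+10=49,  q_3=1·4+1=5
→ (49, 5).  Check: 49²=2401, 96·5²=2400, difference 1.
n=2: (49,5)∘(49,5) = (49·49+96·5·5, 49·5+5·49) = (4801,490)
n=3: (4801,490)∘(49,5) = (49·4801+96·5·490, 49·490+5·4801) = (470449,48015)
n=4: (470449,48015)∘(49,5) = (49·470449+96·5·48015, 49·48015+5·470449) = (46099201,4704980)
n=5: (46099201,4704980)∘(49,5) = (49·46099201+96·5·4704980, 49·4704980+5·46099201) = (4517251249,461040025)

49 5
4801 490
470449 48015
46099201 4704980
4517251249 461040025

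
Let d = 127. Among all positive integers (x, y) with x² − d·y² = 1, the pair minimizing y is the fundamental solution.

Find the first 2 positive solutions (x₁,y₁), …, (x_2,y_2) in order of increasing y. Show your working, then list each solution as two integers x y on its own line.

4730624 419775
44757606858751 3971595379200

√127 = [11; 3,1,2,2,7,11,7,2,2,1,3,22, …], period ℓ=12 (even) → k=11
step 0: (11, 1)  from 11·(1,0) + (0,1)
step 1: (34, 3)  from 3·(11,1) + (1,0)
step 2: (45, 4)  from 1·(34,3) + (11,1)
step 3: (124, 11)  from 2·(45,4) + (34,3)
step 4: (293, 26)  from 2·(124,11) + (45,4)
step 5: (2175, 193)  from 7·(293,26) + (124,11)
step 6: (24218, 2149)  from 11·(2175,193) + (293,26)
step 7: (171701, 15236)  from 7·(24218,2149) + (2175,193)
step 8: (367620, 32621)  from 2·(171701,15236) + (24218,2149)
step 9: (906941, 80478)  from 2·(367620,32621) + (171701,15236)
step 10: (1274561, 113099)  from 1·(906941,80478) + (367620,32621)
step 11: (4730624, 419775)  from 3·(1274561,113099) + (906941,80478)
fundamental: x₁=4730624, y₁=419775  (since 22378803429376 − 127·176211050625 = 1)
(x_2, y_2) = (4730624·4730624 + 127·419775·419775, 4730624·419775 + 419775·4730624) = (44757606858751, 3971595379200)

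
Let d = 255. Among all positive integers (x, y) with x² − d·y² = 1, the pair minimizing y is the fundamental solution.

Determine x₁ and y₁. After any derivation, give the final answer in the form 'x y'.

16 1

√255 → a₀=15, period (1,30); ℓ=2 even so k=1
k=0  a_k=15  p_k/q_k = 15/1
k=1  a_k=1  p_k/q_k = 16/1
→ (16, 1).  Check: 16²=256, 255·1²=255, difference 1.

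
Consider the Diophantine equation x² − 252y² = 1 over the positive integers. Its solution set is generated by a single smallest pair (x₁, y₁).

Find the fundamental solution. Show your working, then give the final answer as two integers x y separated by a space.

127 8

√252 = [15; 1,6,1,30, …], period ℓ=4 (even) → k=3
step 0: (15, 1)  from 15·(1,0) + (0,1)
…
step 2: (111, 7)  from 6·(16,1) + (15,1)
step 3: (127, 8)  from 1·(111,7) + (16,1)
→ (127, 8).  Check: 127²=16129, 252·8²=16128, difference 1.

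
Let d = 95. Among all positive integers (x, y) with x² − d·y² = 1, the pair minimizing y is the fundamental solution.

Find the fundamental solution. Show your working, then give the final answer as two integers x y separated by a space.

39 4

√95 = [9; 1,2,1,18, …], period ℓ=4 (even) → k=3
a_0=9:  p_0=9·1+0=9,  q_0=9·0+1=1
…
a_2=2:  p_2=2·10+9=29,  q_2=2·1+1=3
a_3=1:  p_3=1·29+10=39,  q_3=1·3+1=4
fundamental: x₁=39, y₁=4  (since 1521 − 95·16 = 1)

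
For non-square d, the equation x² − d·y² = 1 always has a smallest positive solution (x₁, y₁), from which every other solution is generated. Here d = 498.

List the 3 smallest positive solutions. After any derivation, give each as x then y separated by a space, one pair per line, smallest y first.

179777 8056
64639539457 2896567024
23241404969742401 1041472259739240

d=498: √d = [22; 3,6,22,6,3,44] (ℓ=6, even), read p_5/q_5
step 0: (22, 1)  from 22·(1,0) + (0,1)
…
step 4: (56794, 2545)  from 6·(9395,421) + (424,19)
step 5: (179777, 8056)  from 3·(56794,2545) + (9395,421)
fundamental: x₁=179777, y₁=8056  (since 32319769729 − 498·64899136 = 1)
n=2: (179777,8056)∘(179777,8056) = (179777·179777+498·8056·8056, 179777·8056+8056·179777) = (64639539457,2896567024)
n=3: (64639539457,2896567024)∘(179777,8056) = (179777·64639539457+498·8056·2896567024, 179777·2896567024+8056·64639539457) = (23241404969742401,1041472259739240)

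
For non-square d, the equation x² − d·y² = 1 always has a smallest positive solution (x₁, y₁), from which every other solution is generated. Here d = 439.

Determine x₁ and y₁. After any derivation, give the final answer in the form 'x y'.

440 21

√439 → a₀=20, period (1,19,1,40); ℓ=4 even so k=3
step 0: (20, 1)  from 20·(1,0) + (0,1)
…
step 2: (419, 20)  from 19·(21,1) + (20,1)
step 3: (440, 21)  from 1·(419,20) + (21,1)
fundamental: x₁=440, y₁=21  (since 193600 − 439·441 = 1)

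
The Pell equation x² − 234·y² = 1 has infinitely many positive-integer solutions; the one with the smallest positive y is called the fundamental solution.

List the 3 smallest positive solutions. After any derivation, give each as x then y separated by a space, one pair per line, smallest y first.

5201 340
54100801 3536680
562756526801 36788545020

√234 = [15; 3,2,1,2,1,2,3,30, …], period ℓ=8 (even) → k=7
a_0=15:  p_0=15·1+0=15,  q_0=15·0+1=1
…
a_3=1:  p_3=1·107+46=153,  q_3=1·7+3=10
a_4=2:  p_4=2·153+107=413,  q_4=2·10+7=27
a_5=1:  p_5=1·413+153=566,  q_5=1·27+10=37
a_6=2:  p_6=2·566+413=1545,  q_6=2·37+27=101
a_7=3:  p_7=3·1545+566=5201,  q_7=3·101+37=340
fundamental: x₁=5201, y₁=340  (since 27050401 − 234·115600 = 1)
(5201+340√234)^2 = 54100801 + 3536680√234
(5201+340√234)^3 = 562756526801 + 36788545020√234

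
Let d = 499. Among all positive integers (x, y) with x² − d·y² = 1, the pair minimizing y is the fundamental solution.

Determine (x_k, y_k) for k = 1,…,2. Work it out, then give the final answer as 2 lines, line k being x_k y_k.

[22; 2,1,21,1,2,44] for √499; ℓ=6 ⇒ convergent index 5
step 0: (22, 1)  from 22·(1,0) + (0,1)
step 1: (45, 2)  from 2·(22,1) + (1,0)
step 2: (67, 3)  from 1·(45,2) + (22,1)
step 3: (1452, 65)  from 21·(67,3) + (45,2)
step 4: (1519, 68)  from 1·(1452,65) + (67,3)
step 5: (4490, 201)  from 2·(1519,68) + (1452,65)
fundamental: x₁=4490, y₁=201  (since 20160100 − 499·40401 = 1)
n=2: (4490,201)∘(4490,201) = (4490·4490+499·201·201, 4490·201+201·4490) = (40320199,1804980)

4490 201
40320199 1804980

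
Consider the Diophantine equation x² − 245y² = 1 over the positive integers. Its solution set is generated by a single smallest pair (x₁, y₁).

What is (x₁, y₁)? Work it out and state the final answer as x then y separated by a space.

d=245: √d = [15; 1,1,1,7,6,7,1,1,1,30] (ℓ=10, even), read p_9/q_9
i=0: a=15 ⇒ p=15, q=1
…
i=2: a=1 ⇒ p=31, q=2
…
i=6: a=7 ⇒ p=15809, q=1010
i=7: a=1 ⇒ p=18016, q=1151
i=8: a=1 ⇒ p=33825, q=2161
i=9: a=1 ⇒ p=51841, q=3312
→ (51841, 3312).  Check: 51841²=2687489281, 245·3312²=2687489280, difference 1.

51841 3312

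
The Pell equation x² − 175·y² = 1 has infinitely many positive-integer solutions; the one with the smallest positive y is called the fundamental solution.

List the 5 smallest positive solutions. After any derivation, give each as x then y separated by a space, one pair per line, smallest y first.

2024 153
8193151 619344
33165873224 2507104359
134255446617601 10148757825888
543466014742175624 41082169172090265

d=175: √d = [13; 4,2,1,2,4,26] (ℓ=6, even), read p_5/q_5
k=0  a_k=13  p_k/q_k = 13/1
k=1  a_k=4  p_k/q_k = 53/4
…
k=3  a_k=1  p_k/q_k = 172/13
k=4  a_k=2  p_k/q_k = 463/35
k=5  a_k=4  p_k/q_k = 2024/153
(x₁, y₁) = (2024, 153);  2024² − 175·153² = 1 ✓
(2024+153√175)^2 = 8193151 + 619344√175
(2024+153√175)^3 = 33165873224 + 2507104359√175
(2024+153√175)^4 = 134255446617601 + 10148757825888√175
(2024+153√175)^5 = 543466014742175624 + 41082169172090265√175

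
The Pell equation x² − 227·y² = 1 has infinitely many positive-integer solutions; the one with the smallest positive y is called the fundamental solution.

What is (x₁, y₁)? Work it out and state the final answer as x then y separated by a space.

226 15

[15; 15,30] for √227; ℓ=2 ⇒ convergent index 1
i=0: a=15 ⇒ p=15, q=1
i=1: a=15 ⇒ p=226, q=15
→ (226, 15).  Check: 226²=51076, 227·15²=51075, difference 1.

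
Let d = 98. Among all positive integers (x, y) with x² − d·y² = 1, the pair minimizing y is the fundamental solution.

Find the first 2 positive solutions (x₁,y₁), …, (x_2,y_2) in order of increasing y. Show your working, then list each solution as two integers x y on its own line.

99 10
19601 1980

d=98: √d = [9; 1,8,1,18] (ℓ=4, even), read p_3/q_3
i=0: a=9 ⇒ p=9, q=1
i=1: a=1 ⇒ p=10, q=1
i=2: a=8 ⇒ p=89, q=9
i=3: a=1 ⇒ p=99, q=10
→ (99, 10).  Check: 99²=9801, 98·10²=9800, difference 1.
k=2:  x_2 = 99·99+98·10·10 = 19601,  y_2 = 99·10+10·99 = 1980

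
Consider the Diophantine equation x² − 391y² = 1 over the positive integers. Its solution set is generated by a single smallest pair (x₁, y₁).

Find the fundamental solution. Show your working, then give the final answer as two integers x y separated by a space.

√391 = [19; 1,3,2,2,1,…,3,1,38, …], period ℓ=16 (even) → k=15
step 0: (19, 1)  from 19·(1,0) + (0,1)
…
step 2: (79, 4)  from 3·(20,1) + (19,1)
step 3: (178, 9)  from 2·(79,4) + (20,1)
step 4: (435, 22)  from 2·(178,9) + (79,4)
step 5: (613, 31)  from 1·(435,22) + (178,9)
step 6: (1048, 53)  from 1·(613,31) + (435,22)
step 7: (2709, 137)  from 2·(1048,53) + (613,31)
step 8: (52519, 2656)  from 19·(2709,137) + (1048,53)
…
step 10: (160266, 8105)  from 1·(107747,5449) + (52519,2656)
…
step 12: (696292, 35213)  from 2·(268013,13554) + (160266,8105)
…
step 14: (5678083, 287153)  from 3·(1660597,83980) + (696292,35213)
step 15: (7338680, 371133)  from 1·(5678083,287153) + (1660597,83980)
→ (7338680, 371133).  Check: 7338680²=53856224142400, 391·371133²=53856224142399, difference 1.

7338680 371133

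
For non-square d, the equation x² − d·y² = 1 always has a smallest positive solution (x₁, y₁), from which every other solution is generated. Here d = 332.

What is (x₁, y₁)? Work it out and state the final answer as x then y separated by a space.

13447 738

√332 → a₀=18, period (4,1,1,8,1,1,4,36); ℓ=8 even so k=7
a_0=18:  p_0=18·1+0=18,  q_0=18·0+1=1
a_1=4:  p_1=4·18+1=73,  q_1=4·1+0=4
…
a_3=1:  p_3=1·91+73=164,  q_3=1·5+4=9
…
a_5=1:  p_5=1·1403+164=1567,  q_5=1·77+9=86
a_6=1:  p_6=1·1567+1403=2970,  q_6=1·86+77=163
a_7=4:  p_7=4·2970+1567=13447,  q_7=4·163+86=738
fundamental: x₁=13447, y₁=738  (since 180821809 − 332·544644 = 1)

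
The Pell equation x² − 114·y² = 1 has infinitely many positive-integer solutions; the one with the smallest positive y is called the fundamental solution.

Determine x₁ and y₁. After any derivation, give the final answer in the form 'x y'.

1025 96

√114 = [10; 1,2,10,2,1,20, …], period ℓ=6 (even) → k=5
k=0  a_k=10  p_k/q_k = 10/1
k=1  a_k=1  p_k/q_k = 11/1
…
k=3  a_k=10  p_k/q_k = 331/31
k=4  a_k=2  p_k/q_k = 694/65
k=5  a_k=1  p_k/q_k = 1025/96
fundamental: x₁=1025, y₁=96  (since 1050625 − 114·9216 = 1)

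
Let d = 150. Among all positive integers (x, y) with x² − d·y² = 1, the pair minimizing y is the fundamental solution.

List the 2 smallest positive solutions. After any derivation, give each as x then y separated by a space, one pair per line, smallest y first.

49 4
4801 392

√150 = [12; 4,24, …], period ℓ=2 (even) → k=1
step 0: (12, 1)  from 12·(1,0) + (0,1)
step 1: (49, 4)  from 4·(12,1) + (1,0)
fundamental: x₁=49, y₁=4  (since 2401 − 150·16 = 1)
n=2: (49,4)∘(49,4) = (49·49+150·4·4, 49·4+4·49) = (4801,392)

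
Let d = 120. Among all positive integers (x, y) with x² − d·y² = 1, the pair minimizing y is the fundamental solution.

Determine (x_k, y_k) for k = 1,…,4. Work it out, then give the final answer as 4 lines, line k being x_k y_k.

√120 = [10; 1,20, …], period ℓ=2 (even) → k=1
a_0=10:  p_0=10·1+0=10,  q_0=10·0+1=1
a_1=1:  p_1=1·10+1=11,  q_1=1·1+0=1
fundamental: x₁=11, y₁=1  (since 121 − 120·1 = 1)
n=2: (11,1)∘(11,1) = (11·11+120·1·1, 11·1+1·11) = (241,22)
n=3: (241,22)∘(11,1) = (11·241+120·1·22, 11·22+1·241) = (5291,483)
n=4: (5291,483)∘(11,1) = (11·5291+120·1·483, 11·483+1·5291) = (116161,10604)

11 1
241 22
5291 483
116161 10604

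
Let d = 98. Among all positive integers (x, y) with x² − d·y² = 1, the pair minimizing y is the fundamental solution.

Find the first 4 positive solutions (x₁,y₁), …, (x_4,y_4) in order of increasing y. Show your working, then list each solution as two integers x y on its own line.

99 10
19601 1980
3880899 392030
768398401 77619960

√98 → a₀=9, period (1,8,1,18); ℓ=4 even so k=3
step 0: (9, 1)  from 9·(1,0) + (0,1)
step 1: (10, 1)  from 1·(9,1) + (1,0)
step 2: (89, 9)  from 8·(10,1) + (9,1)
step 3: (99, 10)  from 1·(89,9) + (10,1)
(x₁, y₁) = (99, 10);  99² − 98·10² = 1 ✓
(99+10√98)^2 = 19601 + 1980√98
(99+10√98)^3 = 3880899 + 392030√98
(99+10√98)^4 = 768398401 + 77619960√98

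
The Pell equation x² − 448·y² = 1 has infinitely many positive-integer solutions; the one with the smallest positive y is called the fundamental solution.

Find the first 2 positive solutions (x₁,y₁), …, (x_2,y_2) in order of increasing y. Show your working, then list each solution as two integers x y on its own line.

√448 → a₀=21, period (6,42); ℓ=2 even so k=1
i=0: a=21 ⇒ p=21, q=1
i=1: a=6 ⇒ p=127, q=6
fundamental: x₁=127, y₁=6  (since 16129 − 448·36 = 1)
k=2:  x_2 = 127·127+448·6·6 = 32257,  y_2 = 127·6+6·127 = 1524

127 6
32257 1524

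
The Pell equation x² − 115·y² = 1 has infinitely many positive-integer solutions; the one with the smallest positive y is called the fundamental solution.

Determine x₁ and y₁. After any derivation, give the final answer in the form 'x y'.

[10; 1,2,1,1,1,1,1,2,1,20] for √115; ℓ=10 ⇒ convergent index 9
k=0  a_k=10  p_k/q_k = 10/1
…
k=3  a_k=1  p_k/q_k = 43/4
k=4  a_k=1  p_k/q_k = 75/7
k=5  a_k=1  p_k/q_k = 118/11
…
k=7  a_k=1  p_k/q_k = 311/29
k=8  a_k=2  p_k/q_k = 815/76
k=9  a_k=1  p_k/q_k = 1126/105
fundamental: x₁=1126, y₁=105  (since 1267876 − 115·11025 = 1)

1126 105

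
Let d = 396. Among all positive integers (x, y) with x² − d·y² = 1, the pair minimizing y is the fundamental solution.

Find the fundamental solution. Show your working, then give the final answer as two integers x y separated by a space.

199 10

√396 → a₀=19, period (1,8,1,38); ℓ=4 even so k=3
k=0  a_k=19  p_k/q_k = 19/1
…
k=2  a_k=8  p_k/q_k = 179/9
k=3  a_k=1  p_k/q_k = 199/10
fundamental: x₁=199, y₁=10  (since 39601 − 396·100 = 1)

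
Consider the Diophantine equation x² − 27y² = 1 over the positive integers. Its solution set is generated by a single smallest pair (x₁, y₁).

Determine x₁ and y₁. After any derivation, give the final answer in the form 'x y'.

26 5

d=27: √d = [5; 5,10] (ℓ=2, even), read p_1/q_1
step 0: (5, 1)  from 5·(1,0) + (0,1)
step 1: (26, 5)  from 5·(5,1) + (1,0)
fundamental: x₁=26, y₁=5  (since 676 − 27·25 = 1)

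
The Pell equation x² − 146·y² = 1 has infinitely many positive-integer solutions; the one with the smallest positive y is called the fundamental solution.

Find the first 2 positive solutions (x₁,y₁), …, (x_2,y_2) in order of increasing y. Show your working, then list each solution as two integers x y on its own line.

√146 → a₀=12, period (12,24); ℓ=2 even so k=1
a_0=12:  p_0=12·1+0=12,  q_0=12·0+1=1
a_1=12:  p_1=12·12+1=145,  q_1=12·1+0=12
(x₁, y₁) = (145, 12);  145² − 146·12² = 1 ✓
(x_2, y_2) = (145·145 + 146·12·12, 145·12 + 12·145) = (42049, 3480)

145 12
42049 3480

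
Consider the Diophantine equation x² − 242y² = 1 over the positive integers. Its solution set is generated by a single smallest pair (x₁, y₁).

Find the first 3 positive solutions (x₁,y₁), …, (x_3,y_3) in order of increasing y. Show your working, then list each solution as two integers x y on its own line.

19601 1260
768398401 49394520
30122754096401 1936363971780

d=242: √d = [15; 1,1,3,1,14,1,3,1,1,30] (ℓ=10, even), read p_9/q_9
a_0=15:  p_0=15·1+0=15,  q_0=15·0+1=1
…
a_5=14:  p_5=14·140+109=2069,  q_5=14·9+7=133
…
a_8=1:  p_8=1·8696+2209=10905,  q_8=1·559+142=701
a_9=1:  p_9=1·10905+8696=19601,  q_9=1·701+559=1260
→ (19601, 1260).  Check: 19601²=384199201, 242·1260²=384199200, difference 1.
(19601+1260√242)^2 = 768398401 + 49394520√242
(19601+1260√242)^3 = 30122754096401 + 1936363971780√242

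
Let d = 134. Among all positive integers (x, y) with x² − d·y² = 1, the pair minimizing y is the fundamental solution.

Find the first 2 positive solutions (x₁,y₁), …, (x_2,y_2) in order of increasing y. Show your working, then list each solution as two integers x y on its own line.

√134 = [11; 1,1,2,1,3,…,1,1,22, …], period ℓ=14 (even) → k=13
a_0=11:  p_0=11·1+0=11,  q_0=11·0+1=1
a_1=1:  p_1=1·11+1=12,  q_1=1·1+0=1
…
a_4=1:  p_4=1·58+23=81,  q_4=1·5+2=7
…
a_6=1:  p_6=1·301+81=382,  q_6=1·26+7=33
…
a_8=1:  p_8=1·4121+382=4503,  q_8=1·356+33=389
…
a_10=1:  p_10=1·17630+4503=22133,  q_10=1·1523+389=1912
a_11=2:  p_11=2·22133+17630=61896,  q_11=2·1912+1523=5347
a_12=1:  p_12=1·61896+22133=84029,  q_12=1·5347+1912=7259
a_13=1:  p_13=1·84029+61896=145925,  q_13=1·7259+5347=12606
fundamental: x₁=145925, y₁=12606  (since 21294105625 − 134·158911236 = 1)
n=2: (145925,12606)∘(145925,12606) = (145925·145925+134·12606·12606, 145925·12606+12606·145925) = (42588211249,3679061100)

145925 12606
42588211249 3679061100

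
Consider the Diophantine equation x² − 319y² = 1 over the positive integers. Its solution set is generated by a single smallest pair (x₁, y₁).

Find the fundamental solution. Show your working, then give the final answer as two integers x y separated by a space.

12901780 722361

[17; 1,6,5,1,4,…,6,1,34] for √319; ℓ=14 ⇒ convergent index 13
i=0: a=17 ⇒ p=17, q=1
…
i=5: a=4 ⇒ p=3715, q=208
…
i=7: a=1 ⇒ p=15628, q=875
…
i=9: a=4 ⇒ p=250816, q=14043
…
i=11: a=5 ⇒ p=1798881, q=100718
i=12: a=6 ⇒ p=11102899, q=621643
i=13: a=1 ⇒ p=12901780, q=722361
→ (12901780, 722361).  Check: 12901780²=166455927168400, 319·722361²=166455927168399, difference 1.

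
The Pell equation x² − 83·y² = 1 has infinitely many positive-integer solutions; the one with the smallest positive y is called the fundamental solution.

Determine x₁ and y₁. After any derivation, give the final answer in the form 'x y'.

√83 → a₀=9, period (9,18); ℓ=2 even so k=1
i=0: a=9 ⇒ p=9, q=1
i=1: a=9 ⇒ p=82, q=9
(x₁, y₁) = (82, 9);  82² − 83·9² = 1 ✓

82 9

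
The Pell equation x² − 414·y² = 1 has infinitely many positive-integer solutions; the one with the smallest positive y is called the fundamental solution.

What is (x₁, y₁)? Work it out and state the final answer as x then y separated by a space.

d=414: √d = [20; 2,1,7,2,7,1,2,40] (ℓ=8, even), read p_7/q_7
step 0: (20, 1)  from 20·(1,0) + (0,1)
step 1: (41, 2)  from 2·(20,1) + (1,0)
step 2: (61, 3)  from 1·(41,2) + (20,1)
step 3: (468, 23)  from 7·(61,3) + (41,2)
step 4: (997, 49)  from 2·(468,23) + (61,3)
…
step 6: (8444, 415)  from 1·(7447,366) + (997,49)
step 7: (24335, 1196)  from 2·(8444,415) + (7447,366)
→ (24335, 1196).  Check: 24335²=592192225, 414·1196²=592192224, difference 1.

24335 1196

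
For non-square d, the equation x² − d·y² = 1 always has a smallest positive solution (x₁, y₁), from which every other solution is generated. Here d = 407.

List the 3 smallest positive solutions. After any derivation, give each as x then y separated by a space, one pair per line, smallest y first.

d=407: √d = [20; 5,1,2,1,5,40] (ℓ=6, even), read p_5/q_5
step 0: (20, 1)  from 20·(1,0) + (0,1)
…
step 3: (343, 17)  from 2·(121,6) + (101,5)
step 4: (464, 23)  from 1·(343,17) + (121,6)
step 5: (2663, 132)  from 5·(464,23) + (343,17)
(x₁, y₁) = (2663, 132);  2663² − 407·132² = 1 ✓
k=2:  x_2 = 2663·2663+407·132·132 = 14183137,  y_2 = 2663·132+132·2663 = 703032
k=3:  x_3 = 2663·14183137+407·132·703032 = 75539384999,  y_3 = 2663·703032+132·14183137 = 3744348300

2663 132
14183137 703032
75539384999 3744348300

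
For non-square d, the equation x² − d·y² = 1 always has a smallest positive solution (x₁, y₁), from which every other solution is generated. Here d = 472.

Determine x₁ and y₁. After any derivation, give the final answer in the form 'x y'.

√472 = [21; 1,2,1,1,1,…,2,1,42, …], period ℓ=14 (even) → k=13
i=0: a=21 ⇒ p=21, q=1
i=1: a=1 ⇒ p=22, q=1
i=2: a=2 ⇒ p=65, q=3
i=3: a=1 ⇒ p=87, q=4
…
i=6: a=4 ⇒ p=1108, q=51
i=7: a=5 ⇒ p=5779, q=266
i=8: a=4 ⇒ p=24224, q=1115
…
i=11: a=1 ⇒ p=84230, q=3877
i=12: a=2 ⇒ p=222687, q=10250
i=13: a=1 ⇒ p=306917, q=14127
(x₁, y₁) = (306917, 14127);  306917² − 472·14127² = 1 ✓

306917 14127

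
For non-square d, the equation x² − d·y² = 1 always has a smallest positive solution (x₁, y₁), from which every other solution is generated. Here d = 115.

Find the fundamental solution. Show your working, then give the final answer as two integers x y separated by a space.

[10; 1,2,1,1,1,1,1,2,1,20] for √115; ℓ=10 ⇒ convergent index 9
k=0  a_k=10  p_k/q_k = 10/1
k=1  a_k=1  p_k/q_k = 11/1
k=2  a_k=2  p_k/q_k = 32/3
k=3  a_k=1  p_k/q_k = 43/4
…
k=5  a_k=1  p_k/q_k = 118/11
…
k=7  a_k=1  p_k/q_k = 311/29
k=8  a_k=2  p_k/q_k = 815/76
k=9  a_k=1  p_k/q_k = 1126/105
fundamental: x₁=1126, y₁=105  (since 1267876 − 115·11025 = 1)

1126 105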